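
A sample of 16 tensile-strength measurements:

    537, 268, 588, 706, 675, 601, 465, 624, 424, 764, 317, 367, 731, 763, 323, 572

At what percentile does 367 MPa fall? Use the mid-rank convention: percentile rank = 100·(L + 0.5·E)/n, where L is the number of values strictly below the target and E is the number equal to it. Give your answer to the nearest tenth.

21.9

Sorted: 268, 317, 323, 367, 424, 465, 537, 572, 588, 601, 624, 675, 706, 731, 763, 764.
Count below 367: L = 3; count equal: E = 1; n = 16.
Percentile rank = 100·(3 + 0.5·1)/16 = 100·3.5/16 = 21.88.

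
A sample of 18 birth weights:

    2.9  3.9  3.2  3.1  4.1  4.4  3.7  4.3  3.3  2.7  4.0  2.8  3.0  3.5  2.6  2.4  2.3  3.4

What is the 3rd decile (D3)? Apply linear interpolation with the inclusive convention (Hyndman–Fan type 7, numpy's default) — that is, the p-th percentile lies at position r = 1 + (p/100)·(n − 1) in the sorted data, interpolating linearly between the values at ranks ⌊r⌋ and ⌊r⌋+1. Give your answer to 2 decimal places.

Sorted: 2.3, 2.4, 2.6, 2.7, 2.8, 2.9, 3.0, 3.1, 3.2, 3.3, 3.4, 3.5, 3.7, 3.9, 4.0, 4.1, 4.3, 4.4.
n = 18.
r = 1 + (30/100)·(18 − 1) = 1 + 5.1 = 6.1.
Rank 6 is 2.9 and rank 7 is 3.0.
Interpolate: 2.9 + 0.1·(3.0 − 2.9) = 2.9 + 0.1·0.1 = 2.91.

2.91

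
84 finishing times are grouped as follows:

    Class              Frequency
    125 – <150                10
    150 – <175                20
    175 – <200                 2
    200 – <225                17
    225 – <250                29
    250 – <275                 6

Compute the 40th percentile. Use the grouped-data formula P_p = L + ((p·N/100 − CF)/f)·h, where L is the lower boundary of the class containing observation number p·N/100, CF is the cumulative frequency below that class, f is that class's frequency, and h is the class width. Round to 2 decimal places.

N = 84; target position k = 40/100 · 84 = 33.6.
Cumulative frequencies: 10, 30, 32, 49, 78, 84.
Observation 33.6 falls in the class 200 – <225.
L = 200, CF = 32, f = 17, h = 25.
P40 = 200 + ((33.6 − 32)/17)·25 = 200 + 2.35294 = 202.353.

202.35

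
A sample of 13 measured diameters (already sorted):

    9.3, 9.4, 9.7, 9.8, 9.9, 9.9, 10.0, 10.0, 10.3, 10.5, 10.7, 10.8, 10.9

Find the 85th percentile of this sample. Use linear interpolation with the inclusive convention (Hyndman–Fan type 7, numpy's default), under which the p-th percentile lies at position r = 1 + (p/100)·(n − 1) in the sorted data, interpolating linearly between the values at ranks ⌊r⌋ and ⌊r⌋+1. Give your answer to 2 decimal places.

10.72

n = 13.
r = 1 + (85/100)·(13 − 1) = 1 + 10.2 = 11.2.
Rank 11 is 10.7 and rank 12 is 10.8.
Interpolate: 10.7 + 0.2·(10.8 − 10.7) = 10.7 + 0.2·0.1 = 10.72.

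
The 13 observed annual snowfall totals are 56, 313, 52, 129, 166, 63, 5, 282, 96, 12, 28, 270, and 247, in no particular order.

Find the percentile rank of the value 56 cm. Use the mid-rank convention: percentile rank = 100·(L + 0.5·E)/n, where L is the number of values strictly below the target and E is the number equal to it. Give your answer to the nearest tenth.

34.6

Sorted: 5, 12, 28, 52, 56, 63, 96, 129, 166, 247, 270, 282, 313.
Count below 56: L = 4; count equal: E = 1; n = 13.
Percentile rank = 100·(4 + 0.5·1)/13 = 100·4.5/13 = 34.62.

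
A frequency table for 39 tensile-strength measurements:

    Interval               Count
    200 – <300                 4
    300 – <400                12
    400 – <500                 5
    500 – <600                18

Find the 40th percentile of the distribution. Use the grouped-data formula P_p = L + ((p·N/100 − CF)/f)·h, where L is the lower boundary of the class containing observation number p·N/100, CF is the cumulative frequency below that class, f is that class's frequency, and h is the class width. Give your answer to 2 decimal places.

396.67

N = 39; target position k = 40/100 · 39 = 15.6.
Cumulative frequencies: 4, 16, 21, 39.
Observation 15.6 falls in the class 300 – <400.
L = 300, CF = 4, f = 12, h = 100.
P40 = 300 + ((15.6 − 4)/12)·100 = 300 + 96.6667 = 396.667.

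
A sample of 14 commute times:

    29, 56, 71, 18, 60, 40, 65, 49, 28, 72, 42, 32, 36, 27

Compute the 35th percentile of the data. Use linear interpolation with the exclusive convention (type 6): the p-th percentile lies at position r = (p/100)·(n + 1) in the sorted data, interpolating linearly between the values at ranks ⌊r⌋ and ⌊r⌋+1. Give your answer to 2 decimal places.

33.00

Sorted: 18, 27, 28, 29, 32, 36, 40, 42, 49, 56, 60, 65, 71, 72.
n = 14.
r = (35/100)·(14 + 1) = 5.25.
Rank 5 is 32 and rank 6 is 36.
Interpolate: 32 + 0.25·(36 − 32) = 32 + 0.25·4 = 33.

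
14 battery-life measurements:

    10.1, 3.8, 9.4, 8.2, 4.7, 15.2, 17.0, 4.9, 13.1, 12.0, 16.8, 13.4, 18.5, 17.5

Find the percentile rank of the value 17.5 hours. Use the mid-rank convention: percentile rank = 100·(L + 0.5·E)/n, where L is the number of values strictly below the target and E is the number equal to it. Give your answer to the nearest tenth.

Sorted: 3.8, 4.7, 4.9, 8.2, 9.4, 10.1, 12.0, 13.1, 13.4, 15.2, 16.8, 17.0, 17.5, 18.5.
Count below 17.5: L = 12; count equal: E = 1; n = 14.
Percentile rank = 100·(12 + 0.5·1)/14 = 100·12.5/14 = 89.29.

89.3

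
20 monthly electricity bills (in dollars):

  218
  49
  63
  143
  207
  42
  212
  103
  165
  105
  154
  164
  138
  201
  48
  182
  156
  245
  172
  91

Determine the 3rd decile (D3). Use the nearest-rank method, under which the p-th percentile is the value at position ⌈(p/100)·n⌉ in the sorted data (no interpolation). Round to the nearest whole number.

Sorted: 42, 48, 49, 63, 91, 103, 105, 138, 143, 154, 156, 164, 165, 172, 182, 201, 207, 212, 218, 245.
n = 20.
Position = ⌈30/100 · 20⌉ = ⌈6⌉ = 6.
The value at rank 6 is 103.

103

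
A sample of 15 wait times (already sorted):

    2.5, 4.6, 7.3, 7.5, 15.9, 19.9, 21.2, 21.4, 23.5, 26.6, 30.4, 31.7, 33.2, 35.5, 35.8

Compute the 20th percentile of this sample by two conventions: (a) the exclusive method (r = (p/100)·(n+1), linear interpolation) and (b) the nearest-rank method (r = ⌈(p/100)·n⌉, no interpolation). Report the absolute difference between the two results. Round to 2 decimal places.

0.04

n = 15.
(a) r = 3.2; between ranks 3 (7.3) and 4 (7.5): 7.34.
(b) the nearest-rank method: rank 3 → 7.3.
|7.34 − 7.3| = 0.04.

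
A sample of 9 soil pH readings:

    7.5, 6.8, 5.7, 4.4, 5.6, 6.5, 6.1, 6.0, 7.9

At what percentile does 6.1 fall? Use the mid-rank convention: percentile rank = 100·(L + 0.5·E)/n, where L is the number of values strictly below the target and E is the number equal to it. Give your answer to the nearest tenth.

50.0

Sorted: 4.4, 5.6, 5.7, 6.0, 6.1, 6.5, 6.8, 7.5, 7.9.
Count below 6.1: L = 4; count equal: E = 1; n = 9.
Percentile rank = 100·(4 + 0.5·1)/9 = 100·4.5/9 = 50.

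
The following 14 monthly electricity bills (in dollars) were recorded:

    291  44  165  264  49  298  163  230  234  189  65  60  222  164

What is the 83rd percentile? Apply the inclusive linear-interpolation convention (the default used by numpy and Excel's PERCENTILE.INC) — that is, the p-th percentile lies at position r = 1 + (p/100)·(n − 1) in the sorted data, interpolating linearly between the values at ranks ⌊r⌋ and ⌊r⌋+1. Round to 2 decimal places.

257.70

Sorted: 44, 49, 60, 65, 163, 164, 165, 189, 222, 230, 234, 264, 291, 298.
n = 14.
r = 1 + (83/100)·(14 − 1) = 1 + 10.79 = 11.79.
Rank 11 is 234 and rank 12 is 264.
Interpolate: 234 + 0.79·(264 − 234) = 234 + 0.79·30 = 257.7.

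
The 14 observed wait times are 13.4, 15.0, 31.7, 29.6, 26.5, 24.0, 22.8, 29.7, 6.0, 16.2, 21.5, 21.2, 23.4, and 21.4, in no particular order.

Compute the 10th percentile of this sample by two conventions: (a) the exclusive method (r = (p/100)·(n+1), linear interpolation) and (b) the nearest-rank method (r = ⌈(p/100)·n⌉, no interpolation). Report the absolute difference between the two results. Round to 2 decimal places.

Sorted: 6.0, 13.4, 15.0, 16.2, 21.2, 21.4, 21.5, 22.8, 23.4, 24.0, 26.5, 29.6, 29.7, 31.7.
n = 14.
(a) r = 1.5; between ranks 1 (6.0) and 2 (13.4): 9.7.
(b) the nearest-rank method: rank 2 → 13.4.
|9.7 − 13.4| = 3.7.

3.70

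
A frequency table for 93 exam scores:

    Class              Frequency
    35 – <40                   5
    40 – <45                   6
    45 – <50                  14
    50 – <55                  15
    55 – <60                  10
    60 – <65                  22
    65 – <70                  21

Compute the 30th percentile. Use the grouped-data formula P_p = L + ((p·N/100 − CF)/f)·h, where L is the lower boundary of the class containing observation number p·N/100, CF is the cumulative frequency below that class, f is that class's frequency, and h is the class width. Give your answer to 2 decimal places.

50.97

N = 93; target position k = 30/100 · 93 = 27.9.
Cumulative frequencies: 5, 11, 25, 40, 50, 72, 93.
Observation 27.9 falls in the class 50 – <55.
L = 50, CF = 25, f = 15, h = 5.
P30 = 50 + ((27.9 − 25)/15)·5 = 50 + 0.966667 = 50.9667.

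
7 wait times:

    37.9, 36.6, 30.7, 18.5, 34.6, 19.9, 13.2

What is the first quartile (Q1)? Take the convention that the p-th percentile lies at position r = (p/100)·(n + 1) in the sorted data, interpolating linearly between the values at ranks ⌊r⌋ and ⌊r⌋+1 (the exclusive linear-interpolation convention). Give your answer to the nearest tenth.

18.5

Sorted: 13.2, 18.5, 19.9, 30.7, 34.6, 36.6, 37.9.
n = 7.
r = (25/100)·(7 + 1) = 2.
r is an integer, so P25 is the value at rank 2: 18.5.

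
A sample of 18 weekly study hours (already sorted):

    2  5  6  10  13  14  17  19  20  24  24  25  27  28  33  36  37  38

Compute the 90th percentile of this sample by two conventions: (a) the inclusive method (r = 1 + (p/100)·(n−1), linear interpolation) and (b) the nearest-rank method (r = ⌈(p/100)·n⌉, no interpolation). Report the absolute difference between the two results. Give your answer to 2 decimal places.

n = 18.
(a) r = 16.3; between ranks 16 (36) and 17 (37): 36.3.
(b) the nearest-rank method: rank 17 → 37.
|36.3 − 37| = 0.7.

0.70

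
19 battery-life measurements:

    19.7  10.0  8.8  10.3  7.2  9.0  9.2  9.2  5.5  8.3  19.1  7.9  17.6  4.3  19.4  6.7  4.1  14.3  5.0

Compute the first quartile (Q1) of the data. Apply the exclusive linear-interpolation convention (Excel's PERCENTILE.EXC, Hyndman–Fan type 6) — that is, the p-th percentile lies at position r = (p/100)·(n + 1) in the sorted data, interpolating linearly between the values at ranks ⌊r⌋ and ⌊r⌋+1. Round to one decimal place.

6.7

Sorted: 4.1, 4.3, 5.0, 5.5, 6.7, 7.2, 7.9, 8.3, 8.8, 9.0, 9.2, 9.2, 10.0, 10.3, 14.3, 17.6, 19.1, 19.4, 19.7.
n = 19.
r = (25/100)·(19 + 1) = 5.
r is an integer, so P25 is the value at rank 5: 6.7.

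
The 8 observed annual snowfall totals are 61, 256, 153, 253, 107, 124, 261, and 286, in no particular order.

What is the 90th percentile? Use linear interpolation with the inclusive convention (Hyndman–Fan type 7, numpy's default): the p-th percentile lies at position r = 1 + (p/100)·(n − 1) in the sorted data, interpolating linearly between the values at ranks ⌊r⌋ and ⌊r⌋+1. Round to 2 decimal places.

268.50

Sorted: 61, 107, 124, 153, 253, 256, 261, 286.
n = 8.
r = 1 + (90/100)·(8 − 1) = 1 + 6.3 = 7.3.
Rank 7 is 261 and rank 8 is 286.
Interpolate: 261 + 0.3·(286 − 261) = 261 + 0.3·25 = 268.5.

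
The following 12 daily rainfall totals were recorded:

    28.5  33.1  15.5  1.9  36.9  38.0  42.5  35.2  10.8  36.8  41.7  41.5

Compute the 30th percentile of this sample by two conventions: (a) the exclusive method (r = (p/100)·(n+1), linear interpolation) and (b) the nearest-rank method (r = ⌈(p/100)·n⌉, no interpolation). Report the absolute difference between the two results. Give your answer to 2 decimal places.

1.30

Sorted: 1.9, 10.8, 15.5, 28.5, 33.1, 35.2, 36.8, 36.9, 38.0, 41.5, 41.7, 42.5.
n = 12.
(a) r = 3.9; between ranks 3 (15.5) and 4 (28.5): 27.2.
(b) the nearest-rank method: rank 4 → 28.5.
|27.2 − 28.5| = 1.3.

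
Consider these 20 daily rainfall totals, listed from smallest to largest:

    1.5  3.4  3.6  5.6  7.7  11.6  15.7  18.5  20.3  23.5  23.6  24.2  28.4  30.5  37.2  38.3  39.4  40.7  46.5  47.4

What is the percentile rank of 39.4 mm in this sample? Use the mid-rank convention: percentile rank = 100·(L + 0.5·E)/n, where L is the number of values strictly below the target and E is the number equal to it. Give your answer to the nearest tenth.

Count below 39.4: L = 16; count equal: E = 1; n = 20.
Percentile rank = 100·(16 + 0.5·1)/20 = 100·16.5/20 = 82.5.

82.5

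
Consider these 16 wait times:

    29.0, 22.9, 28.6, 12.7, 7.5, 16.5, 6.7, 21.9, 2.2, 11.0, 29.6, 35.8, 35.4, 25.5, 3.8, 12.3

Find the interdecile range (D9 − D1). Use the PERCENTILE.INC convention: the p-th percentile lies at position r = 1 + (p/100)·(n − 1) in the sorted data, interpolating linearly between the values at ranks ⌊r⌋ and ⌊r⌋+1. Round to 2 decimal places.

27.25

Sorted: 2.2, 3.8, 6.7, 7.5, 11.0, 12.3, 12.7, 16.5, 21.9, 22.9, 25.5, 28.6, 29.0, 29.6, 35.4, 35.8.
n = 16.
P10: r = 2.5; ranks 2–3 are 3.8, 6.7; interpolating gives 5.25.
P90: r = 14.5; ranks 14–15 are 29.6, 35.4; interpolating gives 32.5.
Difference: 32.5 − 5.25 = 27.25.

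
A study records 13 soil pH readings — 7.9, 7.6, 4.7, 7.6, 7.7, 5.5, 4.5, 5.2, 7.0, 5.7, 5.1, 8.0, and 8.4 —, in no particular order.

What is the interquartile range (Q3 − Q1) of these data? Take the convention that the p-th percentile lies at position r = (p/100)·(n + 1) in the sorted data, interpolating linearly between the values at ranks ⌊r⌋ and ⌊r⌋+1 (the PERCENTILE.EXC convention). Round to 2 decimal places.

2.65

Sorted: 4.5, 4.7, 5.1, 5.2, 5.5, 5.7, 7.0, 7.6, 7.6, 7.7, 7.9, 8.0, 8.4.
n = 13.
P25: r = 3.5; ranks 3–4 are 5.1, 5.2; interpolating gives 5.15.
P75: r = 10.5; ranks 10–11 are 7.7, 7.9; interpolating gives 7.8.
Difference: 7.8 − 5.15 = 2.65.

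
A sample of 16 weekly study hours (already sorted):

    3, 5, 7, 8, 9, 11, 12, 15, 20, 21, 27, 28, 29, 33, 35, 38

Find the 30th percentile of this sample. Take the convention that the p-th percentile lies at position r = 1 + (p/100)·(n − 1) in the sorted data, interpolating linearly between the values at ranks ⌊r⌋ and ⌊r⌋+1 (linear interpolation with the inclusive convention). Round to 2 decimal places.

10.00

n = 16.
r = 1 + (30/100)·(16 − 1) = 1 + 4.5 = 5.5.
Rank 5 is 9 and rank 6 is 11.
Interpolate: 9 + 0.5·(11 − 9) = 9 + 0.5·2 = 10.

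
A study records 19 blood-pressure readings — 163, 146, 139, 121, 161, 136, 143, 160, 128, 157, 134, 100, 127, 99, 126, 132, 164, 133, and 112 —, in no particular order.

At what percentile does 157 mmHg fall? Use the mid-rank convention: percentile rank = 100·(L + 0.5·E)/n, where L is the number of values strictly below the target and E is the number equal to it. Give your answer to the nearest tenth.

Sorted: 99, 100, 112, 121, 126, 127, 128, 132, 133, 134, 136, 139, 143, 146, 157, 160, 161, 163, 164.
Count below 157: L = 14; count equal: E = 1; n = 19.
Percentile rank = 100·(14 + 0.5·1)/19 = 100·14.5/19 = 76.32.

76.3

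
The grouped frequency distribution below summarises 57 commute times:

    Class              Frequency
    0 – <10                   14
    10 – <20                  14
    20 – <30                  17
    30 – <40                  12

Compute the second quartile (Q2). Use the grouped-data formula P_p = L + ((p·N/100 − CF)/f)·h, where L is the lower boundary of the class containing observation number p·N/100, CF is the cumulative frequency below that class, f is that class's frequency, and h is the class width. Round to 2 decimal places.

20.29

N = 57; target position k = 50/100 · 57 = 28.5.
Cumulative frequencies: 14, 28, 45, 57.
Observation 28.5 falls in the class 20 – <30.
L = 20, CF = 28, f = 17, h = 10.
P50 = 20 + ((28.5 − 28)/17)·10 = 20 + 0.294118 = 20.2941.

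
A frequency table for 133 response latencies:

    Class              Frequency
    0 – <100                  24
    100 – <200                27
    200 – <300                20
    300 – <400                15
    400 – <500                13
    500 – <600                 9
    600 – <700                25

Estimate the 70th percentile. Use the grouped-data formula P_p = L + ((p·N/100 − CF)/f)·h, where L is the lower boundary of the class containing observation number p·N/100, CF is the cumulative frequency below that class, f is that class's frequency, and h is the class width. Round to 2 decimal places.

454.62

N = 133; target position k = 70/100 · 133 = 93.1.
Cumulative frequencies: 24, 51, 71, 86, 99, 108, 133.
Observation 93.1 falls in the class 400 – <500.
L = 400, CF = 86, f = 13, h = 100.
P70 = 400 + ((93.1 − 86)/13)·100 = 400 + 54.6154 = 454.615.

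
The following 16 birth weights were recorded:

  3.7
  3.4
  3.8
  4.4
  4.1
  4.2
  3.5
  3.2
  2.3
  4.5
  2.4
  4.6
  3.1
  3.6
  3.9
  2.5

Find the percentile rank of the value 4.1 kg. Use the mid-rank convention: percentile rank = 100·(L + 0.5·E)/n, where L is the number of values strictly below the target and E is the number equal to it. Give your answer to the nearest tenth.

71.9

Sorted: 2.3, 2.4, 2.5, 3.1, 3.2, 3.4, 3.5, 3.6, 3.7, 3.8, 3.9, 4.1, 4.2, 4.4, 4.5, 4.6.
Count below 4.1: L = 11; count equal: E = 1; n = 16.
Percentile rank = 100·(11 + 0.5·1)/16 = 100·11.5/16 = 71.88.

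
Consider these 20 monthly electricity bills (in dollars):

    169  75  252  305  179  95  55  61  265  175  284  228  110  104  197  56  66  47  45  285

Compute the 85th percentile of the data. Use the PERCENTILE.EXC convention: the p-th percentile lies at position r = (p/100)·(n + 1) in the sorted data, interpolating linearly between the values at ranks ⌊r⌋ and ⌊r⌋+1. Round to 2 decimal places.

Sorted: 45, 47, 55, 56, 61, 66, 75, 95, 104, 110, 169, 175, 179, 197, 228, 252, 265, 284, 285, 305.
n = 20.
r = (85/100)·(20 + 1) = 17.85.
Rank 17 is 265 and rank 18 is 284.
Interpolate: 265 + 0.85·(284 − 265) = 265 + 0.85·19 = 281.15.

281.15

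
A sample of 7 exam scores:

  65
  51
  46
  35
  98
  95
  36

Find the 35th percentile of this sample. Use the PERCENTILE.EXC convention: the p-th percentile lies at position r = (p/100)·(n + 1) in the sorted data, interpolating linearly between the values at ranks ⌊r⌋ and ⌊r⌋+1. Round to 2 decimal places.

Sorted: 35, 36, 46, 51, 65, 95, 98.
n = 7.
r = (35/100)·(7 + 1) = 2.8.
Rank 2 is 36 and rank 3 is 46.
Interpolate: 36 + 0.8·(46 − 36) = 36 + 0.8·10 = 44.

44.00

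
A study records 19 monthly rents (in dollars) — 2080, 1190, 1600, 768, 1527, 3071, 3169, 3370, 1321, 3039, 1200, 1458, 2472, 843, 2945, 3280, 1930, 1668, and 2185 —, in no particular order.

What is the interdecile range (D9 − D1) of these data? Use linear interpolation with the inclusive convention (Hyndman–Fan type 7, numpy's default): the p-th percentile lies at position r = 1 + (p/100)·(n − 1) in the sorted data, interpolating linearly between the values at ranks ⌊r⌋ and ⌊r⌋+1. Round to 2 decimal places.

Sorted: 768, 843, 1190, 1200, 1321, 1458, 1527, 1600, 1668, 1930, 2080, 2185, 2472, 2945, 3039, 3071, 3169, 3280, 3370.
n = 19.
P10: r = 2.8; ranks 2–3 are 843, 1190; interpolating gives 1120.6.
P90: r = 17.2; ranks 17–18 are 3169, 3280; interpolating gives 3191.2.
Difference: 3191.2 − 1120.6 = 2070.6.

2070.60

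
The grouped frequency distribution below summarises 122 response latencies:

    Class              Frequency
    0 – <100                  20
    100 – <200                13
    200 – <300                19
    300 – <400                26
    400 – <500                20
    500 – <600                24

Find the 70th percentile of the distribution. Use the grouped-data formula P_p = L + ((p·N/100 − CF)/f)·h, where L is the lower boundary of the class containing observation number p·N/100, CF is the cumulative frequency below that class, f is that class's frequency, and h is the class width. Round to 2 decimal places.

N = 122; target position k = 70/100 · 122 = 85.4.
Cumulative frequencies: 20, 33, 52, 78, 98, 122.
Observation 85.4 falls in the class 400 – <500.
L = 400, CF = 78, f = 20, h = 100.
P70 = 400 + ((85.4 − 78)/20)·100 = 400 + 37 = 437.

437.00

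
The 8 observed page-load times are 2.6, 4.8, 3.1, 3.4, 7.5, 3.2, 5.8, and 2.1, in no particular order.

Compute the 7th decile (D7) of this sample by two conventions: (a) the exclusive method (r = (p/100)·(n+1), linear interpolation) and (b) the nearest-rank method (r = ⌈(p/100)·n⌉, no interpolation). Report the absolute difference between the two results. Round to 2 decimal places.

Sorted: 2.1, 2.6, 3.1, 3.2, 3.4, 4.8, 5.8, 7.5.
n = 8.
(a) r = 6.3; between ranks 6 (4.8) and 7 (5.8): 5.1.
(b) the nearest-rank method: rank 6 → 4.8.
|5.1 − 4.8| = 0.3.

0.30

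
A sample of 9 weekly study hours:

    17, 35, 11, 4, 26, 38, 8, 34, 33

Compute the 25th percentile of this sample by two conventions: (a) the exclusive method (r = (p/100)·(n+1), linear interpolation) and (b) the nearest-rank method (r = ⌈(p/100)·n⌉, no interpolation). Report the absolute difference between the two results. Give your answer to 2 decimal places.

1.50

Sorted: 4, 8, 11, 17, 26, 33, 34, 35, 38.
n = 9.
(a) r = 2.5; between ranks 2 (8) and 3 (11): 9.5.
(b) the nearest-rank method: rank 3 → 11.
|9.5 − 11| = 1.5.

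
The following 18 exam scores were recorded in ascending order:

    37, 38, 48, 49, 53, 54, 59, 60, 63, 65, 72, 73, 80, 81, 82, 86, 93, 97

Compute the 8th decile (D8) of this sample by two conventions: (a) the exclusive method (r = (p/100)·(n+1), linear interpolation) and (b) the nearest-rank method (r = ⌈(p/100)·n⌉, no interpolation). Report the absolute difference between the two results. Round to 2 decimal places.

n = 18.
(a) r = 15.2; between ranks 15 (82) and 16 (86): 82.8.
(b) the nearest-rank method: rank 15 → 82.
|82.8 − 82| = 0.8.

0.80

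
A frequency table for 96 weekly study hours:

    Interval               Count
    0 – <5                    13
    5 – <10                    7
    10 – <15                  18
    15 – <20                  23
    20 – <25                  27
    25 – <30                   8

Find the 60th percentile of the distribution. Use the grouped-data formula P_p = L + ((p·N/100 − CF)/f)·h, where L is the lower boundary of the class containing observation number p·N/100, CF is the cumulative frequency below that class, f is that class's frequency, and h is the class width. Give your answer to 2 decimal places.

19.26

N = 96; target position k = 60/100 · 96 = 57.6.
Cumulative frequencies: 13, 20, 38, 61, 88, 96.
Observation 57.6 falls in the class 15 – <20.
L = 15, CF = 38, f = 23, h = 5.
P60 = 15 + ((57.6 − 38)/23)·5 = 15 + 4.26087 = 19.2609.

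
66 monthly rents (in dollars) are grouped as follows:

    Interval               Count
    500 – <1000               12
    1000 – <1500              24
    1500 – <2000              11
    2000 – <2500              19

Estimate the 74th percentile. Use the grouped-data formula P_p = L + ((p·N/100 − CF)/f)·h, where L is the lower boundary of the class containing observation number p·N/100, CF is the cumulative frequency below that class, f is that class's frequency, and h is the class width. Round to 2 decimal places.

N = 66; target position k = 74/100 · 66 = 48.84.
Cumulative frequencies: 12, 36, 47, 66.
Observation 48.84 falls in the class 2000 – <2500.
L = 2000, CF = 47, f = 19, h = 500.
P74 = 2000 + ((48.84 − 47)/19)·500 = 2000 + 48.4211 = 2048.42.

2048.42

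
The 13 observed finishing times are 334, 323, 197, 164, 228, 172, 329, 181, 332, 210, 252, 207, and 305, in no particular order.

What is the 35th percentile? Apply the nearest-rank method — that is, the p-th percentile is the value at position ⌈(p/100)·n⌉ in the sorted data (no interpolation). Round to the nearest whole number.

Sorted: 164, 172, 181, 197, 207, 210, 228, 252, 305, 323, 329, 332, 334.
n = 13.
Position = ⌈35/100 · 13⌉ = ⌈4.55⌉ = 5.
The value at rank 5 is 207.

207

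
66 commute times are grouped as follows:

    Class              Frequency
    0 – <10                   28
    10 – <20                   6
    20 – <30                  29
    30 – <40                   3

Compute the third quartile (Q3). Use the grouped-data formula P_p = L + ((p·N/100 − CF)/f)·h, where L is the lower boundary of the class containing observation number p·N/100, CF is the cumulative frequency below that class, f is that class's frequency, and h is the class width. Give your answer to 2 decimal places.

25.34

N = 66; target position k = 75/100 · 66 = 49.5.
Cumulative frequencies: 28, 34, 63, 66.
Observation 49.5 falls in the class 20 – <30.
L = 20, CF = 34, f = 29, h = 10.
P75 = 20 + ((49.5 − 34)/29)·10 = 20 + 5.34483 = 25.3448.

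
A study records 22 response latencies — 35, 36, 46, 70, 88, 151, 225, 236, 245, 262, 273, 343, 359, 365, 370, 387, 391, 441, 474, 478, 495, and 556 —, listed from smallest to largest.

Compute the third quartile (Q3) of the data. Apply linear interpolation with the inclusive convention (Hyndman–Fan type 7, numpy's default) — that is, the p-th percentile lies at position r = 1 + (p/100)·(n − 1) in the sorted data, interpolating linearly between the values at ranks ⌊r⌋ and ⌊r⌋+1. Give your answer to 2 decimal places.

n = 22.
r = 1 + (75/100)·(22 − 1) = 1 + 15.75 = 16.75.
Rank 16 is 387 and rank 17 is 391.
Interpolate: 387 + 0.75·(391 − 387) = 387 + 0.75·4 = 390.

390.00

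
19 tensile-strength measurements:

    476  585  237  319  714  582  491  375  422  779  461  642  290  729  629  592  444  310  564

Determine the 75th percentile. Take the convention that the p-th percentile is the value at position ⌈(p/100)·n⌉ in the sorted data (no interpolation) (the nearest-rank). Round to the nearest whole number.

629

Sorted: 237, 290, 310, 319, 375, 422, 444, 461, 476, 491, 564, 582, 585, 592, 629, 642, 714, 729, 779.
n = 19.
Position = ⌈75/100 · 19⌉ = ⌈14.25⌉ = 15.
The value at rank 15 is 629.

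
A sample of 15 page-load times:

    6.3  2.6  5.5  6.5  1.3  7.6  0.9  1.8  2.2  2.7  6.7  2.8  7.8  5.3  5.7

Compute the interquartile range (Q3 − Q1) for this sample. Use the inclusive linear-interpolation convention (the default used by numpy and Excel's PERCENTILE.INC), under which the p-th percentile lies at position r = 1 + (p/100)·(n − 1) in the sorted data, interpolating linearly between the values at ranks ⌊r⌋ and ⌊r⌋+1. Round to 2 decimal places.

4.00

Sorted: 0.9, 1.3, 1.8, 2.2, 2.6, 2.7, 2.8, 5.3, 5.5, 5.7, 6.3, 6.5, 6.7, 7.6, 7.8.
n = 15.
P25: r = 4.5; ranks 4–5 are 2.2, 2.6; interpolating gives 2.4.
P75: r = 11.5; ranks 11–12 are 6.3, 6.5; interpolating gives 6.4.
Difference: 6.4 − 2.4 = 4.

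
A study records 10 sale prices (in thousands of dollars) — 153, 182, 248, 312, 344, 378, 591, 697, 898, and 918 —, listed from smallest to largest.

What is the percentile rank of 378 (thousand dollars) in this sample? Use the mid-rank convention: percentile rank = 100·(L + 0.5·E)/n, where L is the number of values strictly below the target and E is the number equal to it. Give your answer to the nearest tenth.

Count below 378: L = 5; count equal: E = 1; n = 10.
Percentile rank = 100·(5 + 0.5·1)/10 = 100·5.5/10 = 55.

55.0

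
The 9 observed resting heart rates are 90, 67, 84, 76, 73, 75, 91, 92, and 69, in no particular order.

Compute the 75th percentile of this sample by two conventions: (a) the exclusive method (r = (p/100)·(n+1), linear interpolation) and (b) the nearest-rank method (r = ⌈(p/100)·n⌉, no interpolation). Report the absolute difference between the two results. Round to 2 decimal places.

0.50

Sorted: 67, 69, 73, 75, 76, 84, 90, 91, 92.
n = 9.
(a) r = 7.5; between ranks 7 (90) and 8 (91): 90.5.
(b) the nearest-rank method: rank 7 → 90.
|90.5 − 90| = 0.5.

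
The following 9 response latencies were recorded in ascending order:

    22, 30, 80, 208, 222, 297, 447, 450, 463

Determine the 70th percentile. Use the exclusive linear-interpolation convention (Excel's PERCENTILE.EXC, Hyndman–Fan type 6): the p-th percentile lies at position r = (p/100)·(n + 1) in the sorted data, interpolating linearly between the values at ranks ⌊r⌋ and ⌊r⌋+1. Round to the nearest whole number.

447

n = 9.
r = (70/100)·(9 + 1) = 7.
r is an integer, so P70 is the value at rank 7: 447.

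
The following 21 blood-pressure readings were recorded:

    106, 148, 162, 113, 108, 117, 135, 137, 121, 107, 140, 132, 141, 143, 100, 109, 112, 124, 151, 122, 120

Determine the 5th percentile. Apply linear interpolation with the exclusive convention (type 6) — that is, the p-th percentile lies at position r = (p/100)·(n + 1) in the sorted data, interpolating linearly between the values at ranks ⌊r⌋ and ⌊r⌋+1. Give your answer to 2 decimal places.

100.60

Sorted: 100, 106, 107, 108, 109, 112, 113, 117, 120, 121, 122, 124, 132, 135, 137, 140, 141, 143, 148, 151, 162.
n = 21.
r = (5/100)·(21 + 1) = 1.1.
Rank 1 is 100 and rank 2 is 106.
Interpolate: 100 + 0.1·(106 − 100) = 100 + 0.1·6 = 100.6.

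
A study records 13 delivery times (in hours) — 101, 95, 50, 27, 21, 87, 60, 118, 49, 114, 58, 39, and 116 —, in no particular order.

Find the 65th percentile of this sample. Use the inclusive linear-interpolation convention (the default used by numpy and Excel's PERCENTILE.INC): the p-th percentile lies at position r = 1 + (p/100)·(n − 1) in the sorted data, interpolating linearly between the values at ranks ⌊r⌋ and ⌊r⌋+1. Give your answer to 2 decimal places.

93.40

Sorted: 21, 27, 39, 49, 50, 58, 60, 87, 95, 101, 114, 116, 118.
n = 13.
r = 1 + (65/100)·(13 − 1) = 1 + 7.8 = 8.8.
Rank 8 is 87 and rank 9 is 95.
Interpolate: 87 + 0.8·(95 − 87) = 87 + 0.8·8 = 93.4.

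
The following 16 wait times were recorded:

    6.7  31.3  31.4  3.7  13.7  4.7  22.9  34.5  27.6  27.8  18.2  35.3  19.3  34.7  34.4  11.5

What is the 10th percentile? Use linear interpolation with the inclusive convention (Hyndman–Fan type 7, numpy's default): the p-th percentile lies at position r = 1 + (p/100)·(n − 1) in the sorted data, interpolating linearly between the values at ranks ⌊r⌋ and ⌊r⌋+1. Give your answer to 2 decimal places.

Sorted: 3.7, 4.7, 6.7, 11.5, 13.7, 18.2, 19.3, 22.9, 27.6, 27.8, 31.3, 31.4, 34.4, 34.5, 34.7, 35.3.
n = 16.
r = 1 + (10/100)·(16 − 1) = 1 + 1.5 = 2.5.
Rank 2 is 4.7 and rank 3 is 6.7.
Interpolate: 4.7 + 0.5·(6.7 − 4.7) = 4.7 + 0.5·2 = 5.7.

5.70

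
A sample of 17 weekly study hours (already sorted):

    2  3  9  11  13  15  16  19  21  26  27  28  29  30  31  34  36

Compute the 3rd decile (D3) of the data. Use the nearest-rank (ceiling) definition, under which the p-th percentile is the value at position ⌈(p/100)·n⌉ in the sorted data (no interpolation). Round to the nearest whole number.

15

n = 17.
Position = ⌈30/100 · 17⌉ = ⌈5.1⌉ = 6.
The value at rank 6 is 15.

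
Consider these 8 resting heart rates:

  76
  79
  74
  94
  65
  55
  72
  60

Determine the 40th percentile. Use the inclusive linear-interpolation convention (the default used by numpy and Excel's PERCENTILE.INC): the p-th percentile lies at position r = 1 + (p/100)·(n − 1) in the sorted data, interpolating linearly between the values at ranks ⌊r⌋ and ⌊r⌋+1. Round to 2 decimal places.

Sorted: 55, 60, 65, 72, 74, 76, 79, 94.
n = 8.
r = 1 + (40/100)·(8 − 1) = 1 + 2.8 = 3.8.
Rank 3 is 65 and rank 4 is 72.
Interpolate: 65 + 0.8·(72 − 65) = 65 + 0.8·7 = 70.6.

70.60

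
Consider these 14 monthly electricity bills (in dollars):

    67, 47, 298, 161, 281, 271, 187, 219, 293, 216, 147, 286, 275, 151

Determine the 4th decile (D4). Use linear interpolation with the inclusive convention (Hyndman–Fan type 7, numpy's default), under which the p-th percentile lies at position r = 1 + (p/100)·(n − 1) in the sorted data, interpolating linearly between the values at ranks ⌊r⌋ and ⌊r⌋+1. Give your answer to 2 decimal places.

192.80

Sorted: 47, 67, 147, 151, 161, 187, 216, 219, 271, 275, 281, 286, 293, 298.
n = 14.
r = 1 + (40/100)·(14 − 1) = 1 + 5.2 = 6.2.
Rank 6 is 187 and rank 7 is 216.
Interpolate: 187 + 0.2·(216 − 187) = 187 + 0.2·29 = 192.8.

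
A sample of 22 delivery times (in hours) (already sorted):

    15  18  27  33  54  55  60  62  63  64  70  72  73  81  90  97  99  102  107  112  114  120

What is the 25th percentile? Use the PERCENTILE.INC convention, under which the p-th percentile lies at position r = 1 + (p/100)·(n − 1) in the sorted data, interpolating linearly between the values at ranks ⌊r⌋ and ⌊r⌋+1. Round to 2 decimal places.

n = 22.
r = 1 + (25/100)·(22 − 1) = 1 + 5.25 = 6.25.
Rank 6 is 55 and rank 7 is 60.
Interpolate: 55 + 0.25·(60 − 55) = 55 + 0.25·5 = 56.25.

56.25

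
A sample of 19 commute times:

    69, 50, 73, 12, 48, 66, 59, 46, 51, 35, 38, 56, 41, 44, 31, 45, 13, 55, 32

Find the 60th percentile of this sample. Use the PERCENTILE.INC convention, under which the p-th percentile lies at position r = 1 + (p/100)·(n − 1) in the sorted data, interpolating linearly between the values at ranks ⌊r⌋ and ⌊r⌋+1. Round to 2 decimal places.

49.60

Sorted: 12, 13, 31, 32, 35, 38, 41, 44, 45, 46, 48, 50, 51, 55, 56, 59, 66, 69, 73.
n = 19.
r = 1 + (60/100)·(19 − 1) = 1 + 10.8 = 11.8.
Rank 11 is 48 and rank 12 is 50.
Interpolate: 48 + 0.8·(50 − 48) = 48 + 0.8·2 = 49.6.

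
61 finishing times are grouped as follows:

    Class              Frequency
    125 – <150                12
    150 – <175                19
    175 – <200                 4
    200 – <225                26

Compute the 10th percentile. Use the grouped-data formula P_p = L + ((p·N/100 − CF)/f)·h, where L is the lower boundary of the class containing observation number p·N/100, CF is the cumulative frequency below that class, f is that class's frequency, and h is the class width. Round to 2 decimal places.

137.71

N = 61; target position k = 10/100 · 61 = 6.1.
Cumulative frequencies: 12, 31, 35, 61.
Observation 6.1 falls in the class 125 – <150.
L = 125, CF = 0, f = 12, h = 25.
P10 = 125 + ((6.1 − 0)/12)·25 = 125 + 12.7083 = 137.708.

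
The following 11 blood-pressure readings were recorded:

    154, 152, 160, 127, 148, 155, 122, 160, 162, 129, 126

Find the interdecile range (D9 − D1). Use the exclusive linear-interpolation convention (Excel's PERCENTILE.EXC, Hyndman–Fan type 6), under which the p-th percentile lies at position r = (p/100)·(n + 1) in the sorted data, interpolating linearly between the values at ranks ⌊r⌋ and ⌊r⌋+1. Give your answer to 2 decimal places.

Sorted: 122, 126, 127, 129, 148, 152, 154, 155, 160, 160, 162.
n = 11.
P10: r = 1.2; ranks 1–2 are 122, 126; interpolating gives 122.8.
P90: r = 10.8; ranks 10–11 are 160, 162; interpolating gives 161.6.
Difference: 161.6 − 122.8 = 38.8.

38.80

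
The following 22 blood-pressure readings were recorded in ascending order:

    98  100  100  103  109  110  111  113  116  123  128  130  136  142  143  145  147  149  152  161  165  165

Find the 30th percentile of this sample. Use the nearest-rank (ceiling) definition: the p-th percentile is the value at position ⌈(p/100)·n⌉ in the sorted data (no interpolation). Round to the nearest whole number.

n = 22.
Position = ⌈30/100 · 22⌉ = ⌈6.6⌉ = 7.
The value at rank 7 is 111.

111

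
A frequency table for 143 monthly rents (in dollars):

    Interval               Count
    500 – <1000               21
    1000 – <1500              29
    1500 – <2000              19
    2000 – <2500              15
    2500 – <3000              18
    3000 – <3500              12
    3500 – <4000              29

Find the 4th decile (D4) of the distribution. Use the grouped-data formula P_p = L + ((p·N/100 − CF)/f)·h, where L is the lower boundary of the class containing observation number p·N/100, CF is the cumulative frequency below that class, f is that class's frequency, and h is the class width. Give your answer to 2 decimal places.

N = 143; target position k = 40/100 · 143 = 57.2.
Cumulative frequencies: 21, 50, 69, 84, 102, 114, 143.
Observation 57.2 falls in the class 1500 – <2000.
L = 1500, CF = 50, f = 19, h = 500.
P40 = 1500 + ((57.2 − 50)/19)·500 = 1500 + 189.474 = 1689.47.

1689.47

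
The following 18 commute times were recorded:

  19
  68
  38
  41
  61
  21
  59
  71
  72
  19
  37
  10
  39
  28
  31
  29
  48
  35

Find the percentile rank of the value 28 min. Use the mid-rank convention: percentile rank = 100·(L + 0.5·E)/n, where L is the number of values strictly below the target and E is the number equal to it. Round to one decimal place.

25.0

Sorted: 10, 19, 19, 21, 28, 29, 31, 35, 37, 38, 39, 41, 48, 59, 61, 68, 71, 72.
Count below 28: L = 4; count equal: E = 1; n = 18.
Percentile rank = 100·(4 + 0.5·1)/18 = 100·4.5/18 = 25.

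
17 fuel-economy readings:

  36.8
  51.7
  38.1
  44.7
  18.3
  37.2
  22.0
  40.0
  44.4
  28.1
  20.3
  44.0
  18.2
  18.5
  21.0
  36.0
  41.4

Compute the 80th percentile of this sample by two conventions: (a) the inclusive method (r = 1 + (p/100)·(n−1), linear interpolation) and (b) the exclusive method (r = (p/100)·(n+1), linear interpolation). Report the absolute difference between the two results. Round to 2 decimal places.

0.68

Sorted: 18.2, 18.3, 18.5, 20.3, 21.0, 22.0, 28.1, 36.0, 36.8, 37.2, 38.1, 40.0, 41.4, 44.0, 44.4, 44.7, 51.7.
n = 17.
(a) r = 13.8; between ranks 13 (41.4) and 14 (44.0): 43.48.
(b) r = 14.4; between ranks 14 (44.0) and 15 (44.4): 44.16.
|43.48 − 44.16| = 0.68.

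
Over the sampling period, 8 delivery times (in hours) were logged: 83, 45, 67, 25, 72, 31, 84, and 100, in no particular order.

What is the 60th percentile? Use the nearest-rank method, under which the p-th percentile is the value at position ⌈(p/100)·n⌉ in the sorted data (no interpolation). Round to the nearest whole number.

72

Sorted: 25, 31, 45, 67, 72, 83, 84, 100.
n = 8.
Position = ⌈60/100 · 8⌉ = ⌈4.8⌉ = 5.
The value at rank 5 is 72.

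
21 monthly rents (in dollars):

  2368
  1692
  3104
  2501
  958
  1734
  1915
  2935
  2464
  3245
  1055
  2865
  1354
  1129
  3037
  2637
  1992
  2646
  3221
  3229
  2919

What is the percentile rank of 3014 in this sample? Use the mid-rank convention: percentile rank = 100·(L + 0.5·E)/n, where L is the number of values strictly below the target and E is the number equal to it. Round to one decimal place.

76.2

Sorted: 958, 1055, 1129, 1354, 1692, 1734, 1915, 1992, 2368, 2464, 2501, 2637, 2646, 2865, 2919, 2935, 3037, 3104, 3221, 3229, 3245.
Count below 3014: L = 16; count equal: E = 0; n = 21.
Percentile rank = 100·(16 + 0.5·0)/21 = 100·16/21 = 76.19.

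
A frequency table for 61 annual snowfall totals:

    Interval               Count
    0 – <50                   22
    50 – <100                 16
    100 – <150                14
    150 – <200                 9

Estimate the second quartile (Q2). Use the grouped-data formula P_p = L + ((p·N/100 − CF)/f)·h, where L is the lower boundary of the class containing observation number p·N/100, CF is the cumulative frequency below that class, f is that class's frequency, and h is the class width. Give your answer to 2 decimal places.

N = 61; target position k = 50/100 · 61 = 30.5.
Cumulative frequencies: 22, 38, 52, 61.
Observation 30.5 falls in the class 50 – <100.
L = 50, CF = 22, f = 16, h = 50.
P50 = 50 + ((30.5 − 22)/16)·50 = 50 + 26.5625 = 76.5625.

76.56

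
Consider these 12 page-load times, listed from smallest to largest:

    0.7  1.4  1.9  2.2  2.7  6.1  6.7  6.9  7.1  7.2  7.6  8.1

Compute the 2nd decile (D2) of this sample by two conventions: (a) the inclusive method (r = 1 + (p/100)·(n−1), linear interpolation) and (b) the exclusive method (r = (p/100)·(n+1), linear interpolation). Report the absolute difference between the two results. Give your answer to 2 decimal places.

0.26

n = 12.
(a) r = 3.2; between ranks 3 (1.9) and 4 (2.2): 1.96.
(b) r = 2.6; between ranks 2 (1.4) and 3 (1.9): 1.7.
|1.96 − 1.7| = 0.26.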